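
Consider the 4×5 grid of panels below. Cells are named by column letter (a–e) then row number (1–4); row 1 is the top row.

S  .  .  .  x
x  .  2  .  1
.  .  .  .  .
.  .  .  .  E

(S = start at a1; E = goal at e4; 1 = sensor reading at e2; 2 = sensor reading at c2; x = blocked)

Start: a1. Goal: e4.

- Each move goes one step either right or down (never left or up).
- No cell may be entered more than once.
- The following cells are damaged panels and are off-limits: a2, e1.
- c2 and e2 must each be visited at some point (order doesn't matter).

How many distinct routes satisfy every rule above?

A right/down-only route from a1 to e4 makes exactly 3 down-moves and 4 right-moves in some order.
With no other constraints that would be C(7,3) = 35 routes.
A monotone route can only reach the required cells in the order c2, e2, so split there and multiply the segment counts (each segment already excludes blocked cells): a1→c2: 2; c2→e2: 1; e2→e4: 1; product = 2.
That gives 2 routes.

2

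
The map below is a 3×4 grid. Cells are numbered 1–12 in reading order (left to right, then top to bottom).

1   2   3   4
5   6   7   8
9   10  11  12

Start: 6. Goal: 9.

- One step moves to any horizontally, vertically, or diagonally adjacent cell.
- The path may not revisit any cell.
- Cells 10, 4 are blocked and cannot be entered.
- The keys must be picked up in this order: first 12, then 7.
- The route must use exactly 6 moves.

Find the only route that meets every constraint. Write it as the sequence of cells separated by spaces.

6 11 12 7 2 5 9

The waypoints must appear in the order 12, 7, with no cell reused.
Route from 6: down-right to 11, right to 12, 2× up-left (reaching 2), down-left to 5, down to 9 — 6 moves in all.
Check: order respected (12 at step 2, 7 at step 3); 6 moves as required.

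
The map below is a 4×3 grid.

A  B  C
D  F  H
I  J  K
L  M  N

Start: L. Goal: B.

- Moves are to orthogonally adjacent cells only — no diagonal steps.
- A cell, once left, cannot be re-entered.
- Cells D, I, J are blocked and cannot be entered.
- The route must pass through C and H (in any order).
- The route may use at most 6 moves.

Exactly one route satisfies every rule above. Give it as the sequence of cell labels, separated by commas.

The budget equals the shortest possible length, so every move has to be on a shortest route through the required cells.
Route from L: 2× right (reaching N), 3× up (reaching C), left to B — 6 moves in all.
Check: all required cells visited; 6 ≤ 6 moves.

L, M, N, K, H, C, B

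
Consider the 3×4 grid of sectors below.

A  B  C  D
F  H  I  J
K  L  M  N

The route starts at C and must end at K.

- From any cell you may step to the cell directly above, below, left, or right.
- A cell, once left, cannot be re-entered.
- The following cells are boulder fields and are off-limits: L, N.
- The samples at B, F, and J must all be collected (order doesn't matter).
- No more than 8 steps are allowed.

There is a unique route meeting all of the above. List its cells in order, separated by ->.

The budget equals the shortest possible length, so every move has to be on a shortest route through the required cells.
Route from C: right 1 to D, down 1 to J, left 2 to H, up 1 to B, left 1 to A, down 2 to K — 8 moves in all.
Check: all required cells visited; 8 ≤ 8 moves.

C -> D -> J -> I -> H -> B -> A -> F -> K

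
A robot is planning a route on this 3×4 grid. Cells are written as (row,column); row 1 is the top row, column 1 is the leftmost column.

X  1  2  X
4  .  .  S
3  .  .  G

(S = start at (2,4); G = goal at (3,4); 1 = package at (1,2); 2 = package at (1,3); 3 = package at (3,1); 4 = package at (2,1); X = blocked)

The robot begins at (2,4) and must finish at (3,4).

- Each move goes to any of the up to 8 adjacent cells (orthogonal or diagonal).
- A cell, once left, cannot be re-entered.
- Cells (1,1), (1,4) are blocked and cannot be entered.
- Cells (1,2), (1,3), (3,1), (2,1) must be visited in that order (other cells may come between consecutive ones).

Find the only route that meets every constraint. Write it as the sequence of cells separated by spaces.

The waypoints must appear in the order (1,2), (1,3), (3,1), (2,1), with no cell reused.
Route from (2,4): left to (2,3), up-left to (1,2), right to (1,3), 2× down-left (reaching (3,1)), up to (2,1), down-right to (3,2), 2× right (reaching (3,4)) — 9 moves in all.
Check: order respected (1 at step 2, 2 at step 3, 3 at step 5, 4 at step 6).

(2,4) (2,3) (1,2) (1,3) (2,2) (3,1) (2,1) (3,2) (3,3) (3,4)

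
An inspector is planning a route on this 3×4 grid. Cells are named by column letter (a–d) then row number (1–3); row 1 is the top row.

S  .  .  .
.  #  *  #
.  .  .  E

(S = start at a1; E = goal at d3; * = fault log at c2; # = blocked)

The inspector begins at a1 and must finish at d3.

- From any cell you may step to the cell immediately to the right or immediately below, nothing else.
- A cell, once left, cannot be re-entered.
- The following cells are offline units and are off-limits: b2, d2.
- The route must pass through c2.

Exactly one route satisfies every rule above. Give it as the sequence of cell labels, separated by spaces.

a1 b1 c1 c2 c3 d3

Moves only go right or down, so the column and row indices never decrease.
Route from a1: right 2 to c1, down 2 to c3, right 1 to d3 — 5 moves in all.
Check: all required cells visited.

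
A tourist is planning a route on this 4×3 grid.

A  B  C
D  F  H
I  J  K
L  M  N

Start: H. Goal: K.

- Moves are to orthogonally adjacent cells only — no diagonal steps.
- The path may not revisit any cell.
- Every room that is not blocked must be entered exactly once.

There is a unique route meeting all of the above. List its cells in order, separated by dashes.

H - C - B - A - D - F - J - I - L - M - N - K

Need to visit all 12 open cells exactly once, starting at H and ending at K.
Route from H: up to C, 2× left (reaching A), down to D, right to F, down to J, left to I, down to L, 2× right (reaching N), up to K — 11 moves in all.
Check: all 12 open cells covered.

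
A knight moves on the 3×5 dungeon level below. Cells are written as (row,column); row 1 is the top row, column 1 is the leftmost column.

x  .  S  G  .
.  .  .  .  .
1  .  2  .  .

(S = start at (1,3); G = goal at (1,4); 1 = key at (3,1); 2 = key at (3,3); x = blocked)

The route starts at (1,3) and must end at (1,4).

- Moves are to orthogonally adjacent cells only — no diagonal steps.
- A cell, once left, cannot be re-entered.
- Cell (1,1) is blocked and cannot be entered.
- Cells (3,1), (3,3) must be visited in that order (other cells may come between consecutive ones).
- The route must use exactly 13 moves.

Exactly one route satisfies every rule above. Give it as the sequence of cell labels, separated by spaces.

The waypoints must appear in the order (3,1), (3,3), with no cell reused.
Route from (1,3): left to (1,2), down to (2,2), left to (2,1), down to (3,1), 2× right (reaching (3,3)), up to (2,3), right to (2,4), down to (3,4), right to (3,5), 2× up (reaching (1,5)), left to (1,4) — 13 moves in all.
Check: order respected (1 at step 4, 2 at step 6); 13 moves as required.

(1,3) (1,2) (2,2) (2,1) (3,1) (3,2) (3,3) (2,3) (2,4) (3,4) (3,5) (2,5) (1,5) (1,4)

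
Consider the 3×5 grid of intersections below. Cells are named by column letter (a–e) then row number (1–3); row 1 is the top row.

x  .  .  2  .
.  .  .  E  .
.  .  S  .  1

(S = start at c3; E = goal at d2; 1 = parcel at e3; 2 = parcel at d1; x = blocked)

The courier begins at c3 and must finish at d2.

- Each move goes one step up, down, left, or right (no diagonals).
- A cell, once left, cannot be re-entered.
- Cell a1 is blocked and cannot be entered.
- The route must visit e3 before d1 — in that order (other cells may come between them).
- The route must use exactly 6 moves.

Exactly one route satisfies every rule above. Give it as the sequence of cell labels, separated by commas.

The waypoints must appear in the order e3, d1, with no cell reused.
Route from c3: right 2 to e3, up 2 to e1, left 1 to d1, down 1 to d2 — 6 moves in all.
Check: order respected (1 at step 2, 2 at step 5); 6 moves as required.

c3, d3, e3, e2, e1, d1, d2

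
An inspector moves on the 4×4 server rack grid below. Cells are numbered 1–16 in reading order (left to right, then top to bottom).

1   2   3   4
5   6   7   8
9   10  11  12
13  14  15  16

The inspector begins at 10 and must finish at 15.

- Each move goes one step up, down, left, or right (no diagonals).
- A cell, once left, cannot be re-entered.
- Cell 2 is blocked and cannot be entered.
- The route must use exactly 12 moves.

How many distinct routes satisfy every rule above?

3

Need simple routes of exactly 12 moves from 10 to 15 (Manhattan distance 2, so 5 moves are spent on a detour and 5 undoing it).
Enumerating: 10 14 13 9 5 6 7 3 4 8 12 16 15 | 10 14 13 9 5 6 7 3 4 8 12 11 15 | 10 11 12 8 4 3 7 6 5 9 13 14 15.
That gives 3 routes.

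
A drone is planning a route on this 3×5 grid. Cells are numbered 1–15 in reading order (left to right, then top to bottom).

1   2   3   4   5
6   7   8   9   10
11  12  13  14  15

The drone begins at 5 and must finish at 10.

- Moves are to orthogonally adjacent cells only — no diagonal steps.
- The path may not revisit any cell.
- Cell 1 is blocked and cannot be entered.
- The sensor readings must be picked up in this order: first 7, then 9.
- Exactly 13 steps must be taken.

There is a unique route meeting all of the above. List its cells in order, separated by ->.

The waypoints must appear in the order 7, 9, with no cell reused.
Route from 5: 3× left (reaching 2), down to 7, left to 6, down to 11, 2× right (reaching 13), up to 8, right to 9, down to 14, right to 15, up to 10 — 13 moves in all.
Check: order respected (7 at step 4, 9 at step 10); 13 moves as required.

5 -> 4 -> 3 -> 2 -> 7 -> 6 -> 11 -> 12 -> 13 -> 8 -> 9 -> 14 -> 15 -> 10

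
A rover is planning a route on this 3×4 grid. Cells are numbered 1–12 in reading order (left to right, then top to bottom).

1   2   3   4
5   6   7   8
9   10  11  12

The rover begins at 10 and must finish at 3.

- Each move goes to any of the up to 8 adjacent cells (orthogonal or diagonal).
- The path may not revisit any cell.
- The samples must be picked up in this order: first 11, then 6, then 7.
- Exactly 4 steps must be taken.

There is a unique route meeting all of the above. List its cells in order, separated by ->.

10 -> 11 -> 6 -> 7 -> 3

The waypoints must appear in the order 11, 6, 7, with no cell reused.
Route from 10: right to 11, up-left to 6, right to 7, up to 3 — 4 moves in all.
Check: order respected (11 at step 1, 6 at step 2, 7 at step 3); 4 moves as required.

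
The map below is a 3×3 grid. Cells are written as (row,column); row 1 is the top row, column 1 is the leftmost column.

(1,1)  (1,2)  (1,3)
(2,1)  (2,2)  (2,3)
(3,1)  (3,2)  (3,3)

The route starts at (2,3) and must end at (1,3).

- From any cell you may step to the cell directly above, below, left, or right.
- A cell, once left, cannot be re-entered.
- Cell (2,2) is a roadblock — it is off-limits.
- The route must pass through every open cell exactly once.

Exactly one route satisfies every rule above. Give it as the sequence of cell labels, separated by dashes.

(2,3) - (3,3) - (3,2) - (3,1) - (2,1) - (1,1) - (1,2) - (1,3)

Need to visit all 8 open cells exactly once, starting at (2,3) and ending at (1,3).
Cell (3,2) has only two open neighbours ((3,1) and (3,3)), so the path must pass straight through it: one of those is the cell it's entered from and the other is where it exits.
Route from (2,3): down to (3,3), 2× left (reaching (3,1)), 2× up (reaching (1,1)), 2× right (reaching (1,3)) — 7 moves in all.
Check: all 8 open cells covered.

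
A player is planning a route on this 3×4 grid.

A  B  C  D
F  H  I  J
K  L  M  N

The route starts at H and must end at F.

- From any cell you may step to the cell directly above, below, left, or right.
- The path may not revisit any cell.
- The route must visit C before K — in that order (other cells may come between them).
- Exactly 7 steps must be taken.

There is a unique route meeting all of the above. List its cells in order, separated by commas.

H, B, C, I, M, L, K, F

The waypoints must appear in the order C, K, with no cell reused.
Route from H: up 1 to B, right 1 to C, down 2 to M, left 2 to K, up 1 to F — 7 moves in all.
Check: order respected (C at step 2, K at step 6); 7 moves as required.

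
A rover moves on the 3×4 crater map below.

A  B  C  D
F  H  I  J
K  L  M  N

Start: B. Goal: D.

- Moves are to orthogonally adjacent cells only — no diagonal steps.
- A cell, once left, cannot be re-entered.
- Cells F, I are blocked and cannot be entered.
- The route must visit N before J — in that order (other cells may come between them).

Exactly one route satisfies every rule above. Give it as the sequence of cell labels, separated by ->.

B -> H -> L -> M -> N -> J -> D

The waypoints must appear in the order N, J, with no cell reused.
Route from B: down 2 to L, right 2 to N, up 2 to D — 6 moves in all.
Check: order respected (N at step 4, J at step 5).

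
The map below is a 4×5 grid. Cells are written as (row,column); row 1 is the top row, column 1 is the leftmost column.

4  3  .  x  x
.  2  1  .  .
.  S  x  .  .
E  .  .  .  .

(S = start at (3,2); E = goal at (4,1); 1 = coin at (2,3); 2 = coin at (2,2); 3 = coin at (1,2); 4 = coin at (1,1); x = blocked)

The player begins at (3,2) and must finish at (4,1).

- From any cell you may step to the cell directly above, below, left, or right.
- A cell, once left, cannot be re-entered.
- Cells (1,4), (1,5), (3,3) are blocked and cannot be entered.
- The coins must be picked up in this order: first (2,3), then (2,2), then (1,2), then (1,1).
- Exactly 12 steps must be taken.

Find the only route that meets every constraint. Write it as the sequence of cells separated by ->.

The waypoints must appear in the order (2,3), (2,2), (1,2), (1,1), with no cell reused.
Route from (3,2): down 1 to (4,2), right 2 to (4,4), up 2 to (2,4), left 2 to (2,2), up 1 to (1,2), left 1 to (1,1), down 3 to (4,1) — 12 moves in all.
Check: order respected (1 at step 6, 2 at step 7, 3 at step 8, 4 at step 9); 12 moves as required.

(3,2) -> (4,2) -> (4,3) -> (4,4) -> (3,4) -> (2,4) -> (2,3) -> (2,2) -> (1,2) -> (1,1) -> (2,1) -> (3,1) -> (4,1)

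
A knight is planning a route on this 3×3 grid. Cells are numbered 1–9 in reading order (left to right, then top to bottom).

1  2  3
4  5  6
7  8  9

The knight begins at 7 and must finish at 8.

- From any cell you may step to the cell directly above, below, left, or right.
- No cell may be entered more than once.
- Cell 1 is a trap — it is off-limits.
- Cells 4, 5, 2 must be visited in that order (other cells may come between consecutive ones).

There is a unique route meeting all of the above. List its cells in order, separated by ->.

7 -> 4 -> 5 -> 2 -> 3 -> 6 -> 9 -> 8

The waypoints must appear in the order 4, 5, 2, with no cell reused.
Route from 7: up 1 to 4, right 1 to 5, up 1 to 2, right 1 to 3, down 2 to 9, left 1 to 8 — 7 moves in all.
Check: order respected (4 at step 1, 5 at step 2, 2 at step 3).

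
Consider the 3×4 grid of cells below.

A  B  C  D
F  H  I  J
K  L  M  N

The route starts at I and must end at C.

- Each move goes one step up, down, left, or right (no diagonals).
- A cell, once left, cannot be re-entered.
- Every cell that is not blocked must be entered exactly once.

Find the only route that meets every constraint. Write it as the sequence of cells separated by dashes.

I - H - B - A - F - K - L - M - N - J - D - C

Need to visit all 12 open cells exactly once, starting at I and ending at C.
Cell D has only two open neighbours (J and C), so the path must pass straight through it: one of those is the cell it's entered from and the other is where it exits.
Route from I: left to H, up to B, left to A, 2× down (reaching K), 3× right (reaching N), 2× up (reaching D), left to C — 11 moves in all.
Check: all 12 open cells covered.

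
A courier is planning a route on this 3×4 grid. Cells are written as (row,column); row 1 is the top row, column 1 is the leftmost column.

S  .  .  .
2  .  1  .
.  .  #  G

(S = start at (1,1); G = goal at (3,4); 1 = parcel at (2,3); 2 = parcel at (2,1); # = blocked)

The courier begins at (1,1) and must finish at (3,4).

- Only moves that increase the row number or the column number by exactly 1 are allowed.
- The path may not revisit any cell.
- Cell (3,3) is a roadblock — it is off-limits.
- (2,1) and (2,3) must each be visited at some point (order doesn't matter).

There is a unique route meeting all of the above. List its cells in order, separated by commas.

(1,1), (2,1), (2,2), (2,3), (2,4), (3,4)

Moves only go right or down, so the column and row indices never decrease.
Route from (1,1): down to (2,1), 3× right (reaching (2,4)), down to (3,4) — 5 moves in all.
Check: all required cells visited.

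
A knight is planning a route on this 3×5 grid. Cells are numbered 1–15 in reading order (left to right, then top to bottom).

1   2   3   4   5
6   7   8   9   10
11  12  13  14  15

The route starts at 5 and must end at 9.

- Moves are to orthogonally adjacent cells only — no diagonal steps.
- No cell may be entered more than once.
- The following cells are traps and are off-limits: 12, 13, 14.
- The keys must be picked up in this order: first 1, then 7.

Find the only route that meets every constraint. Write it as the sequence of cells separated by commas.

The waypoints must appear in the order 1, 7, with no cell reused.
Route from 5: 4× left (reaching 1), down to 6, 3× right (reaching 9) — 8 moves in all.
Check: order respected (1 at step 4, 7 at step 6).

5, 4, 3, 2, 1, 6, 7, 8, 9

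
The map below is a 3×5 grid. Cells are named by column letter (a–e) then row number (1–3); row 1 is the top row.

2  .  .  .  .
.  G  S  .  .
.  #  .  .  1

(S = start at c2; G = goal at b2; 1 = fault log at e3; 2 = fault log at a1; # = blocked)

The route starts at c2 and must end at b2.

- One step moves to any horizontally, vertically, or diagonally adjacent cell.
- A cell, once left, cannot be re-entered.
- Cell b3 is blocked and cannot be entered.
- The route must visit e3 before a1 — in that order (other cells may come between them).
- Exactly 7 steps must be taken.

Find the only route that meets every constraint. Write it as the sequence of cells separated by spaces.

The waypoints must appear in the order e3, a1, with no cell reused.
Route from c2: down-right 1 to d3, right 1 to e3, up-left 2 to c1, left 2 to a1, down-right 1 to b2 — 7 moves in all.
Check: order respected (1 at step 2, 2 at step 6); 7 moves as required.

c2 d3 e3 d2 c1 b1 a1 b2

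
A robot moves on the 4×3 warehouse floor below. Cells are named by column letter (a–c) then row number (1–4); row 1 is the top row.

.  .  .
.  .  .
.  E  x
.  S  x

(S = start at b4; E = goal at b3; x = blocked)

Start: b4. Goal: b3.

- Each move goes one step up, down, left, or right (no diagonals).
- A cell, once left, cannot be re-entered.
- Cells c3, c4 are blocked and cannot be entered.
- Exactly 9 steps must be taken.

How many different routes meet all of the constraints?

Need simple routes of exactly 9 moves from b4 to b3 (Manhattan distance 1, so 4 moves are spent on a detour and 4 undoing it).
Enumerating: b4 a4 a3 a2 a1 b1 c1 c2 b2 b3.
That gives 1 route.

1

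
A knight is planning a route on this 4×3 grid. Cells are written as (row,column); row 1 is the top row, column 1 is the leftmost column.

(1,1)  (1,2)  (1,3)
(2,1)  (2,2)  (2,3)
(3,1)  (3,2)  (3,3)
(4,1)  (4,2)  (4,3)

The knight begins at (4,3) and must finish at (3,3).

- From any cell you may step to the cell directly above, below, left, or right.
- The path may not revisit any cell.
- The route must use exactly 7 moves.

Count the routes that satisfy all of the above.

Need simple routes of exactly 7 moves from (4,3) to (3,3) (Manhattan distance 1, so 3 moves are spent on a detour and 3 undoing it).
Enumerating: (4,3) (4,2) (3,2) (2,2) (1,2) (1,3) (2,3) (3,3) | (4,3) (4,2) (3,2) (3,1) (2,1) (2,2) (2,3) (3,3) | (4,3) (4,2) (4,1) (3,1) (2,1) (2,2) (3,2) (3,3) | (4,3) (4,2) (4,1) (3,1) (2,1) (2,2) (2,3) (3,3) | (4,3) (4,2) (4,1) (3,1) (3,2) (2,2) (2,3) (3,3).
That gives 5 routes.

5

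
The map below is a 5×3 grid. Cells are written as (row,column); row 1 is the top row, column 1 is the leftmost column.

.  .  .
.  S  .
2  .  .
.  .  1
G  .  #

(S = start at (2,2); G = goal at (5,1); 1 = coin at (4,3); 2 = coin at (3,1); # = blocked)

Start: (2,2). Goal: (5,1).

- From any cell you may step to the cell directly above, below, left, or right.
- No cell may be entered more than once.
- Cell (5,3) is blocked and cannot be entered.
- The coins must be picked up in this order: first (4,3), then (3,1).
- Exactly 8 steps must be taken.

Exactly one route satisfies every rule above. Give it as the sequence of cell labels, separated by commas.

(2,2), (2,3), (3,3), (4,3), (4,2), (3,2), (3,1), (4,1), (5,1)

The waypoints must appear in the order (4,3), (3,1), with no cell reused.
Route from (2,2): right to (2,3), 2× down (reaching (4,3)), left to (4,2), up to (3,2), left to (3,1), 2× down (reaching (5,1)) — 8 moves in all.
Check: order respected (1 at step 3, 2 at step 6); 8 moves as required.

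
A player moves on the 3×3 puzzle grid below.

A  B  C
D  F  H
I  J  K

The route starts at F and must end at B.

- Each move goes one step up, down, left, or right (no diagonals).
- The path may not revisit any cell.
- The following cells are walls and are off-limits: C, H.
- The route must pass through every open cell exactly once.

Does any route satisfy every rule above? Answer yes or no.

no

Cell K has only one open neighbour but is neither the start nor the goal, so a Hamiltonian route would have to both enter and leave it through the same neighbour — impossible without revisiting.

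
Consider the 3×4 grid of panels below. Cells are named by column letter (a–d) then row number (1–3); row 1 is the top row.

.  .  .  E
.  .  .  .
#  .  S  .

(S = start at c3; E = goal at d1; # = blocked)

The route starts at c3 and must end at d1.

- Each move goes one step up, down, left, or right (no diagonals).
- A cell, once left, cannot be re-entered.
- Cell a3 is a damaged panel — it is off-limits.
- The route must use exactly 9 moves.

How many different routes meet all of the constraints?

2

Need simple routes of exactly 9 moves from c3 to d1 (Manhattan distance 3, so 3 moves are spent on a detour and 3 undoing it).
Enumerating: c3 b3 b2 a2 a1 b1 c1 c2 d2 d1 | c3 d3 d2 c2 b2 a2 a1 b1 c1 d1.
That gives 2 routes.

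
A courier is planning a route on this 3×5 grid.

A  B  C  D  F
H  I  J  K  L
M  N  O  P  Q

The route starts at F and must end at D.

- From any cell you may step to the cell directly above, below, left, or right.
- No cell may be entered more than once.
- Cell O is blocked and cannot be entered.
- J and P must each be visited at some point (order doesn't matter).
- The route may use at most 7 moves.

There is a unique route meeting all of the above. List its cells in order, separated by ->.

The budget equals the shortest possible length, so every move has to be on a shortest route through the required cells.
Route from F: 2× down (reaching Q), left to P, up to K, left to J, up to C, right to D — 7 moves in all.
Check: all required cells visited; 7 ≤ 7 moves.

F -> L -> Q -> P -> K -> J -> C -> D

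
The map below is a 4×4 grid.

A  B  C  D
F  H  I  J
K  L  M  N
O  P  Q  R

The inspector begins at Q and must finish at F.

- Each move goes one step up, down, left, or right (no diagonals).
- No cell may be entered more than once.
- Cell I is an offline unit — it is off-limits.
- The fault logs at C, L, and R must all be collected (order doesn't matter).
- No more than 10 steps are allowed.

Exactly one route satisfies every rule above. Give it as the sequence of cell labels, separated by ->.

The budget equals the shortest possible length, so every move has to be on a shortest route through the required cells.
Route from Q: right to R, 3× up (reaching D), 2× left (reaching B), 2× down (reaching L), left to K, up to F — 10 moves in all.
Check: all required cells visited; 10 ≤ 10 moves.

Q -> R -> N -> J -> D -> C -> B -> H -> L -> K -> F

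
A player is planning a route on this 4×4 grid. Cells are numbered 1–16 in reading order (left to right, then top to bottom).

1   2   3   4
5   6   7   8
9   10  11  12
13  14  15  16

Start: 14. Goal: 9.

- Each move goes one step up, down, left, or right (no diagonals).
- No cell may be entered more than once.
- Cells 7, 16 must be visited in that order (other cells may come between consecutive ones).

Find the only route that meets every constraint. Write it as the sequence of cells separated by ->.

14 -> 10 -> 6 -> 7 -> 11 -> 15 -> 16 -> 12 -> 8 -> 4 -> 3 -> 2 -> 1 -> 5 -> 9

The waypoints must appear in the order 7, 16, with no cell reused.
Route from 14: up 2 to 6, right 1 to 7, down 2 to 15, right 1 to 16, up 3 to 4, left 3 to 1, down 2 to 9 — 14 moves in all.
Check: order respected (7 at step 3, 16 at step 6).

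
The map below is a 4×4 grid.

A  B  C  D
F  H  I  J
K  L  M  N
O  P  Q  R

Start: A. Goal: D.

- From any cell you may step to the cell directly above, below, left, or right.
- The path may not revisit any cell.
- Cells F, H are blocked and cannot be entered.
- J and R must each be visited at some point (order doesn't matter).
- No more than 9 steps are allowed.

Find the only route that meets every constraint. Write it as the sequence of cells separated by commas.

A, B, C, I, M, Q, R, N, J, D

The budget equals the shortest possible length, so every move has to be on a shortest route through the required cells.
Route from A: 2× right (reaching C), 3× down (reaching Q), right to R, 3× up (reaching D) — 9 moves in all.
Check: all required cells visited; 9 ≤ 9 moves.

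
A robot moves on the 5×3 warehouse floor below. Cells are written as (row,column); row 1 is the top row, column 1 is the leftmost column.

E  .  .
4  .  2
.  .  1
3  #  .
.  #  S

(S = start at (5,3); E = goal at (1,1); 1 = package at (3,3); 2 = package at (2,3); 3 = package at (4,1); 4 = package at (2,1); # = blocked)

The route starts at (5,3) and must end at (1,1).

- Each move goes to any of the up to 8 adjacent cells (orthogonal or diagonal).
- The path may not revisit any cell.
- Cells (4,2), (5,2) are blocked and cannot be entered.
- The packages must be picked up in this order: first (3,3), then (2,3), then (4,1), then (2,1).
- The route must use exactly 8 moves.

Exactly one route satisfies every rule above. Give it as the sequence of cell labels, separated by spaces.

(5,3) (4,3) (3,3) (2,3) (3,2) (4,1) (3,1) (2,1) (1,1)

The waypoints must appear in the order (3,3), (2,3), (4,1), (2,1), with no cell reused.
Route from (5,3): 3× up (reaching (2,3)), 2× down-left (reaching (4,1)), 3× up (reaching (1,1)) — 8 moves in all.
Check: order respected (1 at step 2, 2 at step 3, 3 at step 5, 4 at step 7); 8 moves as required.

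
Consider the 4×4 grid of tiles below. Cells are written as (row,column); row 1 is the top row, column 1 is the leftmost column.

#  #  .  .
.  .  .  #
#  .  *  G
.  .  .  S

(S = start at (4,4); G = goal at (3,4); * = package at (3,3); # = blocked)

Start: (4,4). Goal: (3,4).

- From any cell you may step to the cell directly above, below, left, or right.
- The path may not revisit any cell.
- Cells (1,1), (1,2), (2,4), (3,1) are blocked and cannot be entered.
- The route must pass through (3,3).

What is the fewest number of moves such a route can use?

3

Any route passes through (3,3) somewhere between (4,4) and (3,4). Summing Manhattan distances along the two legs ((4,4) → (3,3) → (3,4)) gives a lower bound of 2 + 1 = 3 moves.
A route of 3 moves achieves this: (4,4) → (4,3) → (3,3) → (3,4).
Since 3 matches the lower bound, it is optimal.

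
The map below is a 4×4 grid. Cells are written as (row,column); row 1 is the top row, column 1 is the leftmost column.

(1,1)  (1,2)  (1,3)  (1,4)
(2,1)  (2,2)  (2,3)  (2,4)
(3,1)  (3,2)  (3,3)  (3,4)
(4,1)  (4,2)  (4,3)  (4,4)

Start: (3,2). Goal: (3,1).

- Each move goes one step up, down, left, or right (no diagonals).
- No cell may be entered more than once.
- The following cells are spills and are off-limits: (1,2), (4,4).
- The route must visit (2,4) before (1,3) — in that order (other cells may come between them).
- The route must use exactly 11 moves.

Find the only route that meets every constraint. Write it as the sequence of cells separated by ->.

The waypoints must appear in the order (2,4), (1,3), with no cell reused.
Route from (3,2): down 1 to (4,2), right 1 to (4,3), up 1 to (3,3), right 1 to (3,4), up 2 to (1,4), left 1 to (1,3), down 1 to (2,3), left 2 to (2,1), down 1 to (3,1) — 11 moves in all.
Check: order respected ((2,4) at step 5, (1,3) at step 7); 11 moves as required.

(3,2) -> (4,2) -> (4,3) -> (3,3) -> (3,4) -> (2,4) -> (1,4) -> (1,3) -> (2,3) -> (2,2) -> (2,1) -> (3,1)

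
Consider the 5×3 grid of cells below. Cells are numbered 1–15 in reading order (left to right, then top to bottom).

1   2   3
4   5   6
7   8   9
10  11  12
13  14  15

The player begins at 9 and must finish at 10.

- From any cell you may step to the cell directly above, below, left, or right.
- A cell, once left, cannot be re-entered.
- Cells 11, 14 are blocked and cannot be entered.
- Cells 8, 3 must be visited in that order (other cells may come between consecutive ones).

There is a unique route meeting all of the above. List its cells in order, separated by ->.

9 -> 8 -> 5 -> 6 -> 3 -> 2 -> 1 -> 4 -> 7 -> 10

The waypoints must appear in the order 8, 3, with no cell reused.
Route from 9: left to 8, up to 5, right to 6, up to 3, 2× left (reaching 1), 3× down (reaching 10) — 9 moves in all.
Check: order respected (8 at step 1, 3 at step 4).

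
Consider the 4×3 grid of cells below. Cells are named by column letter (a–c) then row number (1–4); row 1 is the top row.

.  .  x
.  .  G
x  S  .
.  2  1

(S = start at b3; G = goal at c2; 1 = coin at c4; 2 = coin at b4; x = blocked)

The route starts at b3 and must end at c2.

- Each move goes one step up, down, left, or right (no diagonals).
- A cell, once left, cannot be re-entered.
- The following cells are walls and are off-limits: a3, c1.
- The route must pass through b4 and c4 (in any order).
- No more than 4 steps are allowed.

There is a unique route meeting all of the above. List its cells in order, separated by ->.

The 4-move cap with required stops at b4, c4 leaves no slack for detours.
Route from b3: down 1 to b4, right 1 to c4, up 2 to c2 — 4 moves in all.
Check: all required cells visited; 4 ≤ 4 moves.

b3 -> b4 -> c4 -> c3 -> c2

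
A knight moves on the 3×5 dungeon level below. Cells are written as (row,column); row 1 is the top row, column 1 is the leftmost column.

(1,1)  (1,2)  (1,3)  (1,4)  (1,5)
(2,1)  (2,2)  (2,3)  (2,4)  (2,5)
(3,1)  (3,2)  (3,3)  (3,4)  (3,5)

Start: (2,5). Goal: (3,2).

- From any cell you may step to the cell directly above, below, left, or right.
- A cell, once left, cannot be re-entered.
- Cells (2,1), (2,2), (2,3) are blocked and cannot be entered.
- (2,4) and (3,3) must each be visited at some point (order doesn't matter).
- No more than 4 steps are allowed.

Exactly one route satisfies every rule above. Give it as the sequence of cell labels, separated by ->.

The 4-move cap with required stops at (2,4), (3,3) leaves no slack for detours.
Route from (2,5): left to (2,4), down to (3,4), 2× left (reaching (3,2)) — 4 moves in all.
Check: all required cells visited; 4 ≤ 4 moves.

(2,5) -> (2,4) -> (3,4) -> (3,3) -> (3,2)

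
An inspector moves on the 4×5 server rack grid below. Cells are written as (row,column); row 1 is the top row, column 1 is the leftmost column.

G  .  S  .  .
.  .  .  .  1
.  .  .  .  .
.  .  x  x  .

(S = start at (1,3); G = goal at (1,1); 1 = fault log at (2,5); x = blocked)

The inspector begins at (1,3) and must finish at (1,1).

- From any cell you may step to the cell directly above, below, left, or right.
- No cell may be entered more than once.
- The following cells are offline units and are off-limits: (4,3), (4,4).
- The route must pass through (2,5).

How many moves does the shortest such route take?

Any route passes through (2,5) somewhere between (1,3) and (1,1). Summing Manhattan distances along the two legs ((1,3) → (2,5) → (1,1)) gives a lower bound of 3 + 5 = 8 moves.
A route of 8 moves achieves this: (1,3) → (1,4) → (1,5) → (2,5) → (2,4) → (2,3) → (2,2) → (1,2) → (1,1).
Since 8 matches the lower bound, it is optimal.

8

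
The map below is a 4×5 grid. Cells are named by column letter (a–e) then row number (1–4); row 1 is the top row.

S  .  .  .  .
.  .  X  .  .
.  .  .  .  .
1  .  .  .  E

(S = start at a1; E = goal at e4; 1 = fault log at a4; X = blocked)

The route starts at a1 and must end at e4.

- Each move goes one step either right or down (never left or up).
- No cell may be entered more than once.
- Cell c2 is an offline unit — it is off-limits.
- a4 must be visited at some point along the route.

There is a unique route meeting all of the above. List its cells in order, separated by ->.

Moves only go right or down, so the column and row indices never decrease.
Route from a1: 3× down (reaching a4), 4× right (reaching e4) — 7 moves in all.
Check: all required cells visited.

a1 -> a2 -> a3 -> a4 -> b4 -> c4 -> d4 -> e4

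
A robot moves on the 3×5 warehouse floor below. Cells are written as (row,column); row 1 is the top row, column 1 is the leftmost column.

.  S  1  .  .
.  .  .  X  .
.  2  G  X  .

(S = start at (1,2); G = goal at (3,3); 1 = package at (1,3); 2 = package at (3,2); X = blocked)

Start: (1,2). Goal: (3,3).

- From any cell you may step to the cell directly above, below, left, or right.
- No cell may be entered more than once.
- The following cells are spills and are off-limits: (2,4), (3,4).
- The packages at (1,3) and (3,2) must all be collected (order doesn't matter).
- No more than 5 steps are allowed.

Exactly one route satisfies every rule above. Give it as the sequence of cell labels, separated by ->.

The budget equals the shortest possible length, so every move has to be on a shortest route through the required cells.
Route from (1,2): right to (1,3), down to (2,3), left to (2,2), down to (3,2), right to (3,3) — 5 moves in all.
Check: all required cells visited; 5 ≤ 5 moves.

(1,2) -> (1,3) -> (2,3) -> (2,2) -> (3,2) -> (3,3)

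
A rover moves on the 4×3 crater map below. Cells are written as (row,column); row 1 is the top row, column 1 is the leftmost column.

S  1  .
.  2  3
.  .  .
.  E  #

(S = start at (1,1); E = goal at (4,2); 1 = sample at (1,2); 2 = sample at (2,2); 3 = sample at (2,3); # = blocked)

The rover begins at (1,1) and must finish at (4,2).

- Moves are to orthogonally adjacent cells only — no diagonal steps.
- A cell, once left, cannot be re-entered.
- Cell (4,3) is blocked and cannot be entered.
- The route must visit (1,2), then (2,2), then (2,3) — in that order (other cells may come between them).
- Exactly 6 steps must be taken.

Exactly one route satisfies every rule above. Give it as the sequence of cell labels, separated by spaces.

The waypoints must appear in the order (1,2), (2,2), (2,3), with no cell reused.
Route from (1,1): right 1 to (1,2), down 1 to (2,2), right 1 to (2,3), down 1 to (3,3), left 1 to (3,2), down 1 to (4,2) — 6 moves in all.
Check: order respected (1 at step 1, 2 at step 2, 3 at step 3); 6 moves as required.

(1,1) (1,2) (2,2) (2,3) (3,3) (3,2) (4,2)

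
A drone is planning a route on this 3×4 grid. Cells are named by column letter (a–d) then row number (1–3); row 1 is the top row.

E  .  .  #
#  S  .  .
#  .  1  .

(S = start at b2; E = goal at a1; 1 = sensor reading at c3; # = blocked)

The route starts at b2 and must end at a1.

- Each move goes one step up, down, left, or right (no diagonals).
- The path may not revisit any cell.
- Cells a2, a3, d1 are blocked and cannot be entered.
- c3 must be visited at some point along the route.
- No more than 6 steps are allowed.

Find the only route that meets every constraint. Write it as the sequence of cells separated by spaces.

b2 b3 c3 c2 c1 b1 a1

Any route must reach c3 and still end at a1 within 6 moves, so the order of the required stops is forced.
Route from b2: down to b3, right to c3, 2× up (reaching c1), 2× left (reaching a1) — 6 moves in all.
Check: all required cells visited; 6 ≤ 6 moves.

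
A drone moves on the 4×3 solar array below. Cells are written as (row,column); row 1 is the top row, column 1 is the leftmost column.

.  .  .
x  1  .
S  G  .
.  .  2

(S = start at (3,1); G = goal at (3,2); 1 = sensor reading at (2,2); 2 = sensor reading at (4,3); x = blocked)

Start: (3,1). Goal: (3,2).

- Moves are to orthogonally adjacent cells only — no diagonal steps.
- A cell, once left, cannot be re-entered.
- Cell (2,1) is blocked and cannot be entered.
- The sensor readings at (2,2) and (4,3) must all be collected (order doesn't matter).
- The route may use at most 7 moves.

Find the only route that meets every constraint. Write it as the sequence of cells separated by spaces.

(3,1) (4,1) (4,2) (4,3) (3,3) (2,3) (2,2) (3,2)

The 7-move cap with required stops at (2,2), (4,3) leaves no slack for detours.
Route from (3,1): down to (4,1), 2× right (reaching (4,3)), 2× up (reaching (2,3)), left to (2,2), down to (3,2) — 7 moves in all.
Check: all required cells visited; 7 ≤ 7 moves.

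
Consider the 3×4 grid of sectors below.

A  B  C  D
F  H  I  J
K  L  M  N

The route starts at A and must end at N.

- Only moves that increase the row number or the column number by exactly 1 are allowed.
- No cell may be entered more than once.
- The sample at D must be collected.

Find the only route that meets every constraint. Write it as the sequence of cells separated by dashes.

A - B - C - D - J - N

Moves only go right or down, so the column and row indices never decrease.
Route from A: right 3 to D, down 2 to N — 5 moves in all.
Check: all required cells visited.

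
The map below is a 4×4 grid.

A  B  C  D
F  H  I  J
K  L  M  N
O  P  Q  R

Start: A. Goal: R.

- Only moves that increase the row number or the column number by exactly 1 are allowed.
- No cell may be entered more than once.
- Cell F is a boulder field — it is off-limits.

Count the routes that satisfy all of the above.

A right/down-only route from A to R makes exactly 3 down-moves and 3 right-moves in some order.
With no other constraints that would be C(6,3) = 20 routes.
Subtract routes through each blocked cell (inclusion–exclusion for overlaps): − through F: 10 → 10.
That gives 10 routes.

10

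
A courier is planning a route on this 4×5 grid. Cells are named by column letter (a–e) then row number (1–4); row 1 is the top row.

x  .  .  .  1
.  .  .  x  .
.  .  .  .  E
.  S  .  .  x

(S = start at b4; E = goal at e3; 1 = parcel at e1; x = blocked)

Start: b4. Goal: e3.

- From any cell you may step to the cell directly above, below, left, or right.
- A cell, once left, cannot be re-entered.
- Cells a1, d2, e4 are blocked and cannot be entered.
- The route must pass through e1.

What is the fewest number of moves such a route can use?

8

Any route passes through e1 somewhere between b4 and e3. Summing Manhattan distances along the two legs (b4 → e1 → e3) gives a lower bound of 6 + 2 = 8 moves.
A route of 8 moves achieves this: b4 → b3 → b2 → b1 → c1 → d1 → e1 → e2 → e3.
Since 8 matches the lower bound, it is optimal.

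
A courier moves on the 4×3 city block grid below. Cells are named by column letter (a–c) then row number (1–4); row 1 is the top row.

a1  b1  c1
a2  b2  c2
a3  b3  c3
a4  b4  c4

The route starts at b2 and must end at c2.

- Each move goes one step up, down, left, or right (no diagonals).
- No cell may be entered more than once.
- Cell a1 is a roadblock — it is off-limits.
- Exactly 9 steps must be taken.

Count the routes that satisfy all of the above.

0

Need simple routes of exactly 9 moves from b2 to c2 (Manhattan distance 1, so 4 moves are spent on a detour and 4 undoing it).
No route satisfies every constraint, so the count is 0.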